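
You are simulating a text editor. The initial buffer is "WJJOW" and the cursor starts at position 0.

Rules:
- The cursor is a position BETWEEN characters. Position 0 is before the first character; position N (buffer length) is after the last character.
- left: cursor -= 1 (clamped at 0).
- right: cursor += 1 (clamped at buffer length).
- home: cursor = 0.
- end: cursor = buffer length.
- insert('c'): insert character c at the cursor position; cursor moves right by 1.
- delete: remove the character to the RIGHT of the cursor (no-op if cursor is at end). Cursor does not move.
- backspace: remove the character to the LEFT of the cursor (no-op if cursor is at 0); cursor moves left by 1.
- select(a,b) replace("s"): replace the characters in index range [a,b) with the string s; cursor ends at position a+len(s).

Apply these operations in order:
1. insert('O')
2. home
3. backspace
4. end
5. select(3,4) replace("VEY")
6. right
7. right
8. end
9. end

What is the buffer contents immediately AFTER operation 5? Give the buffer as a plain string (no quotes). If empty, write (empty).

After op 1 (insert('O')): buf='OWJJOW' cursor=1
After op 2 (home): buf='OWJJOW' cursor=0
After op 3 (backspace): buf='OWJJOW' cursor=0
After op 4 (end): buf='OWJJOW' cursor=6
After op 5 (select(3,4) replace("VEY")): buf='OWJVEYOW' cursor=6

Answer: OWJVEYOW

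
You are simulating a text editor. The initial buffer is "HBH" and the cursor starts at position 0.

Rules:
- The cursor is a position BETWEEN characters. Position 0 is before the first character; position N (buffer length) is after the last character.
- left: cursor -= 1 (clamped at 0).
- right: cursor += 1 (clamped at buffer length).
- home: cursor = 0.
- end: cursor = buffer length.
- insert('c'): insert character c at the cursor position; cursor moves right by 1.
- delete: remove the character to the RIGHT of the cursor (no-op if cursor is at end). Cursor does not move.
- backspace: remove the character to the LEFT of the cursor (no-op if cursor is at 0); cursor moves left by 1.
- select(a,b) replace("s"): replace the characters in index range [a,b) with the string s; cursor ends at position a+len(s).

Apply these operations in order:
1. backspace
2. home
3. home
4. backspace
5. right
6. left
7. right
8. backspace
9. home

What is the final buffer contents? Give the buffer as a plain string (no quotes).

After op 1 (backspace): buf='HBH' cursor=0
After op 2 (home): buf='HBH' cursor=0
After op 3 (home): buf='HBH' cursor=0
After op 4 (backspace): buf='HBH' cursor=0
After op 5 (right): buf='HBH' cursor=1
After op 6 (left): buf='HBH' cursor=0
After op 7 (right): buf='HBH' cursor=1
After op 8 (backspace): buf='BH' cursor=0
After op 9 (home): buf='BH' cursor=0

Answer: BH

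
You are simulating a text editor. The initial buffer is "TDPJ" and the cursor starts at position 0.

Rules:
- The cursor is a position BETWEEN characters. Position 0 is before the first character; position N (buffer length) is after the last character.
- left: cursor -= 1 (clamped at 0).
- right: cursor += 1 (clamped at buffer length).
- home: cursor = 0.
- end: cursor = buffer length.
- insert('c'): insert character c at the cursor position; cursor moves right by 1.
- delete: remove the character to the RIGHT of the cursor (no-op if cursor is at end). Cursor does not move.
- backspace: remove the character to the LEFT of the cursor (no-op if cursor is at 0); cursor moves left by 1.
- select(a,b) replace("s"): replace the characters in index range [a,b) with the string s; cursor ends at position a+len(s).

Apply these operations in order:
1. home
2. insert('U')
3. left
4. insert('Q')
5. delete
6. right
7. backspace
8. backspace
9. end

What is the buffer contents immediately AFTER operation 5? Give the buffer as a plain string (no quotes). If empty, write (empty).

Answer: QTDPJ

Derivation:
After op 1 (home): buf='TDPJ' cursor=0
After op 2 (insert('U')): buf='UTDPJ' cursor=1
After op 3 (left): buf='UTDPJ' cursor=0
After op 4 (insert('Q')): buf='QUTDPJ' cursor=1
After op 5 (delete): buf='QTDPJ' cursor=1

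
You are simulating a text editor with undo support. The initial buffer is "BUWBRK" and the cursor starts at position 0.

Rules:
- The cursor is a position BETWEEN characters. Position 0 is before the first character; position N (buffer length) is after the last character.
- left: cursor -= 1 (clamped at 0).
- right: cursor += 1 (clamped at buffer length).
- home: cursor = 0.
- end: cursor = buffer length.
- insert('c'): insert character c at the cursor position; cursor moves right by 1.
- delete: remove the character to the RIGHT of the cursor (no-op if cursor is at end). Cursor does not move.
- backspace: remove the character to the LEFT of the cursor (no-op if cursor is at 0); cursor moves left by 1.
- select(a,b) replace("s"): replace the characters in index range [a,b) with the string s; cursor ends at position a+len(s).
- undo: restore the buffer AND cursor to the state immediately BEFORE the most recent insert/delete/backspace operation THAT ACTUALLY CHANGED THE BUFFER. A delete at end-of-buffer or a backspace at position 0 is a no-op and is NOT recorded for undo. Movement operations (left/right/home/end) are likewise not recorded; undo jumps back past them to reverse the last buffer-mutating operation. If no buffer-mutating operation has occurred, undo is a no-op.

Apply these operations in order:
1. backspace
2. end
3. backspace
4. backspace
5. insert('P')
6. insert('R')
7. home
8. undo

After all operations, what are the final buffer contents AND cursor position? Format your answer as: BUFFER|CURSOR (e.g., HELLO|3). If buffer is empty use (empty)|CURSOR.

Answer: BUWBP|5

Derivation:
After op 1 (backspace): buf='BUWBRK' cursor=0
After op 2 (end): buf='BUWBRK' cursor=6
After op 3 (backspace): buf='BUWBR' cursor=5
After op 4 (backspace): buf='BUWB' cursor=4
After op 5 (insert('P')): buf='BUWBP' cursor=5
After op 6 (insert('R')): buf='BUWBPR' cursor=6
After op 7 (home): buf='BUWBPR' cursor=0
After op 8 (undo): buf='BUWBP' cursor=5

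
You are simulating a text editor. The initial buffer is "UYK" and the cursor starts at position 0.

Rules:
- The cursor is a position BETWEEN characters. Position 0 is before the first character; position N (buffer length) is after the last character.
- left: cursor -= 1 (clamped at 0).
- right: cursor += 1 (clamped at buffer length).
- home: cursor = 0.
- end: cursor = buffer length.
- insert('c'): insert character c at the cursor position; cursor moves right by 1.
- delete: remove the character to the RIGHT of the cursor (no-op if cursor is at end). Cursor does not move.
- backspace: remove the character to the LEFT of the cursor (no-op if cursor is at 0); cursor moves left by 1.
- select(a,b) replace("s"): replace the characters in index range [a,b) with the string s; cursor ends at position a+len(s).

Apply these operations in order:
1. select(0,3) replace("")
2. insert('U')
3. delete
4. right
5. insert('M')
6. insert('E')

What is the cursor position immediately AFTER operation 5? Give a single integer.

Answer: 2

Derivation:
After op 1 (select(0,3) replace("")): buf='(empty)' cursor=0
After op 2 (insert('U')): buf='U' cursor=1
After op 3 (delete): buf='U' cursor=1
After op 4 (right): buf='U' cursor=1
After op 5 (insert('M')): buf='UM' cursor=2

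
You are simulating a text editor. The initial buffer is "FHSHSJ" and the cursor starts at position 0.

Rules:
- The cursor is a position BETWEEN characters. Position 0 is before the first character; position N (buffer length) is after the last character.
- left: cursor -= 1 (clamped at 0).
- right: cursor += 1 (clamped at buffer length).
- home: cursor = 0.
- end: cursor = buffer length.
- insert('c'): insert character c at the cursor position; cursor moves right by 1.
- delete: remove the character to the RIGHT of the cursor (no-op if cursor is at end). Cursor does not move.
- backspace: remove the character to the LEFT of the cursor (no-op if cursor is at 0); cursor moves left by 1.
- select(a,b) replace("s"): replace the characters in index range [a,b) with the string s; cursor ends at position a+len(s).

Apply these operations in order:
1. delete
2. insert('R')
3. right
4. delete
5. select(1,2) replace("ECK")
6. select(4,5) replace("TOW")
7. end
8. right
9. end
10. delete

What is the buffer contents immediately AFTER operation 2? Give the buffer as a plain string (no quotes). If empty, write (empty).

After op 1 (delete): buf='HSHSJ' cursor=0
After op 2 (insert('R')): buf='RHSHSJ' cursor=1

Answer: RHSHSJ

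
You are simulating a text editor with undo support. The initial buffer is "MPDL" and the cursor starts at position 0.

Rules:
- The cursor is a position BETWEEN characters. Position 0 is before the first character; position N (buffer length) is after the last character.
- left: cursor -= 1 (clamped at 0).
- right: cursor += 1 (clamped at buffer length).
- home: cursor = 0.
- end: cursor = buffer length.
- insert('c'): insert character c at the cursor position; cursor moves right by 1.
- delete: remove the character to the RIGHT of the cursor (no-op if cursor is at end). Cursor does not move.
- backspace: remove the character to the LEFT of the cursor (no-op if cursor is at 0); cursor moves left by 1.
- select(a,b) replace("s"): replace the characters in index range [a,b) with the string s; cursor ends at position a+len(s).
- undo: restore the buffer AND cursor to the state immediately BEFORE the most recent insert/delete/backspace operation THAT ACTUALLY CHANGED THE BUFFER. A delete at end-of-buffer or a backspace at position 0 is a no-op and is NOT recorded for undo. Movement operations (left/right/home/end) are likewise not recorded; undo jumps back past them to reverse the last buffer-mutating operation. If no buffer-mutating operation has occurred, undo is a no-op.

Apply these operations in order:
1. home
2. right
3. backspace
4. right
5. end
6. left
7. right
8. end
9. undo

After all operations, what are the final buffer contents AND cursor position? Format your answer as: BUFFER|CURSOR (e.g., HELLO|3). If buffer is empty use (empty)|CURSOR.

Answer: MPDL|1

Derivation:
After op 1 (home): buf='MPDL' cursor=0
After op 2 (right): buf='MPDL' cursor=1
After op 3 (backspace): buf='PDL' cursor=0
After op 4 (right): buf='PDL' cursor=1
After op 5 (end): buf='PDL' cursor=3
After op 6 (left): buf='PDL' cursor=2
After op 7 (right): buf='PDL' cursor=3
After op 8 (end): buf='PDL' cursor=3
After op 9 (undo): buf='MPDL' cursor=1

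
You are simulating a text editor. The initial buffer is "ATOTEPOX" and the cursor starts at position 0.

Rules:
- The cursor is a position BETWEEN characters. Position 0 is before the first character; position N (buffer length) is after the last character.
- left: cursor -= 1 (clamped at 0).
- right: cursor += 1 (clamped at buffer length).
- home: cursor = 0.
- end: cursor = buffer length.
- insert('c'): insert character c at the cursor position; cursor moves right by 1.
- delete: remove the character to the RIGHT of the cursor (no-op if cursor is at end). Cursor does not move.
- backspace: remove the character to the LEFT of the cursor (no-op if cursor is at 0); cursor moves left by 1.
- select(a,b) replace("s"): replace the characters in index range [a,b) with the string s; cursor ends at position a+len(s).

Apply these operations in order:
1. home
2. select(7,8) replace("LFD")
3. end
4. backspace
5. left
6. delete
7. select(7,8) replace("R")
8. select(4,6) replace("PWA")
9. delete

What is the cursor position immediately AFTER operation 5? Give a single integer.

After op 1 (home): buf='ATOTEPOX' cursor=0
After op 2 (select(7,8) replace("LFD")): buf='ATOTEPOLFD' cursor=10
After op 3 (end): buf='ATOTEPOLFD' cursor=10
After op 4 (backspace): buf='ATOTEPOLF' cursor=9
After op 5 (left): buf='ATOTEPOLF' cursor=8

Answer: 8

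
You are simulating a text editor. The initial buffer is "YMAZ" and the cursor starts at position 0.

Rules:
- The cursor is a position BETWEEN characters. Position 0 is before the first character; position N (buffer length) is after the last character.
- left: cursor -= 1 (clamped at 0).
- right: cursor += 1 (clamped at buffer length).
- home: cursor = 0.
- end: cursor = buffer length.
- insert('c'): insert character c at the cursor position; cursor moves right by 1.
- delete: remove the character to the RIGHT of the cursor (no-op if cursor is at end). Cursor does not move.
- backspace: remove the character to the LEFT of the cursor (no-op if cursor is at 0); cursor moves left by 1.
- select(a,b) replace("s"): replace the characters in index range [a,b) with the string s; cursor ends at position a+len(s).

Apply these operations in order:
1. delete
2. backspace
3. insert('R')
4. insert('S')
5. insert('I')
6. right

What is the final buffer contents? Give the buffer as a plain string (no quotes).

Answer: RSIMAZ

Derivation:
After op 1 (delete): buf='MAZ' cursor=0
After op 2 (backspace): buf='MAZ' cursor=0
After op 3 (insert('R')): buf='RMAZ' cursor=1
After op 4 (insert('S')): buf='RSMAZ' cursor=2
After op 5 (insert('I')): buf='RSIMAZ' cursor=3
After op 6 (right): buf='RSIMAZ' cursor=4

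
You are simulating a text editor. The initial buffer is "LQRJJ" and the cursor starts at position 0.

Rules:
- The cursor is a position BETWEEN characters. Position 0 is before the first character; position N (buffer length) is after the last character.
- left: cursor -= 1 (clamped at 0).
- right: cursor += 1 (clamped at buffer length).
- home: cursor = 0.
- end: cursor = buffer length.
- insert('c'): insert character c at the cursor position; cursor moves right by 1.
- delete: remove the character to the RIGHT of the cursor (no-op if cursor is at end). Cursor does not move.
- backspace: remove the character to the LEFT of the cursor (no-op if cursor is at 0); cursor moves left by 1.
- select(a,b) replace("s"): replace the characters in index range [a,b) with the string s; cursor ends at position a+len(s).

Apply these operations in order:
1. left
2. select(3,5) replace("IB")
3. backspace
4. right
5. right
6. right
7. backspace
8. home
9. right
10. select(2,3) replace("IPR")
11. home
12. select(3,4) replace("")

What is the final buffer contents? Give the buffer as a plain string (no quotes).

After op 1 (left): buf='LQRJJ' cursor=0
After op 2 (select(3,5) replace("IB")): buf='LQRIB' cursor=5
After op 3 (backspace): buf='LQRI' cursor=4
After op 4 (right): buf='LQRI' cursor=4
After op 5 (right): buf='LQRI' cursor=4
After op 6 (right): buf='LQRI' cursor=4
After op 7 (backspace): buf='LQR' cursor=3
After op 8 (home): buf='LQR' cursor=0
After op 9 (right): buf='LQR' cursor=1
After op 10 (select(2,3) replace("IPR")): buf='LQIPR' cursor=5
After op 11 (home): buf='LQIPR' cursor=0
After op 12 (select(3,4) replace("")): buf='LQIR' cursor=3

Answer: LQIR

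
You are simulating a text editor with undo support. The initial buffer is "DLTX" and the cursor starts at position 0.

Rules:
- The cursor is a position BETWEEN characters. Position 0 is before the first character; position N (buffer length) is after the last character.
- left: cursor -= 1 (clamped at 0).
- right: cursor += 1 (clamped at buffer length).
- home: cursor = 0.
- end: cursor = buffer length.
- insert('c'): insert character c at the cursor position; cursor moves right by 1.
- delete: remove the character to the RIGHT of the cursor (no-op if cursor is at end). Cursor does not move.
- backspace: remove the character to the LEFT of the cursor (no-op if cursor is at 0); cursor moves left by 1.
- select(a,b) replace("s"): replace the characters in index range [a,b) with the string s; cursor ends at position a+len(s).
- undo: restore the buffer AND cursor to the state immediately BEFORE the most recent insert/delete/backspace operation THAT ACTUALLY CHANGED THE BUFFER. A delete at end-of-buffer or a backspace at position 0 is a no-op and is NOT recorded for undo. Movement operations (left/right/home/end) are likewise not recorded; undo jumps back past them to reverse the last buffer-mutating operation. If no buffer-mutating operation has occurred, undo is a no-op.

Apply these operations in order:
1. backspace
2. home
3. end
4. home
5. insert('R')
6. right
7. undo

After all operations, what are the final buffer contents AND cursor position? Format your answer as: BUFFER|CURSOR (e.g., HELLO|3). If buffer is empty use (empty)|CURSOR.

Answer: DLTX|0

Derivation:
After op 1 (backspace): buf='DLTX' cursor=0
After op 2 (home): buf='DLTX' cursor=0
After op 3 (end): buf='DLTX' cursor=4
After op 4 (home): buf='DLTX' cursor=0
After op 5 (insert('R')): buf='RDLTX' cursor=1
After op 6 (right): buf='RDLTX' cursor=2
After op 7 (undo): buf='DLTX' cursor=0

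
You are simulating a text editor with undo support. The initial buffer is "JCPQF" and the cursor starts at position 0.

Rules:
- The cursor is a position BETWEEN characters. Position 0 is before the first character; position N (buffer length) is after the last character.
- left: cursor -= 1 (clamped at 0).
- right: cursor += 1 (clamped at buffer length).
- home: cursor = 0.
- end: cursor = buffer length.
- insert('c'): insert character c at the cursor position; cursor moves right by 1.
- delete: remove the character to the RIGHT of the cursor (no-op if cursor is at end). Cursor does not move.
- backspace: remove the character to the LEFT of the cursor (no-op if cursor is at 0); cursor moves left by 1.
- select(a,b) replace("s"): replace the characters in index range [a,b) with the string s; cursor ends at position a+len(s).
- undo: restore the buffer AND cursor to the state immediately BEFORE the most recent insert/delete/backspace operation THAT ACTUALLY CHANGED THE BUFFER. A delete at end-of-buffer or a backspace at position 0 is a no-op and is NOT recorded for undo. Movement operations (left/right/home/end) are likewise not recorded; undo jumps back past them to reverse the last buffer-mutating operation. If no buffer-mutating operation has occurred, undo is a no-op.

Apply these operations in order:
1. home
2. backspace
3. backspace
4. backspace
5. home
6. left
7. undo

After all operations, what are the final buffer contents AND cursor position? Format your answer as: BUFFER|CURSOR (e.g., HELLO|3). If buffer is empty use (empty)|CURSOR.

After op 1 (home): buf='JCPQF' cursor=0
After op 2 (backspace): buf='JCPQF' cursor=0
After op 3 (backspace): buf='JCPQF' cursor=0
After op 4 (backspace): buf='JCPQF' cursor=0
After op 5 (home): buf='JCPQF' cursor=0
After op 6 (left): buf='JCPQF' cursor=0
After op 7 (undo): buf='JCPQF' cursor=0

Answer: JCPQF|0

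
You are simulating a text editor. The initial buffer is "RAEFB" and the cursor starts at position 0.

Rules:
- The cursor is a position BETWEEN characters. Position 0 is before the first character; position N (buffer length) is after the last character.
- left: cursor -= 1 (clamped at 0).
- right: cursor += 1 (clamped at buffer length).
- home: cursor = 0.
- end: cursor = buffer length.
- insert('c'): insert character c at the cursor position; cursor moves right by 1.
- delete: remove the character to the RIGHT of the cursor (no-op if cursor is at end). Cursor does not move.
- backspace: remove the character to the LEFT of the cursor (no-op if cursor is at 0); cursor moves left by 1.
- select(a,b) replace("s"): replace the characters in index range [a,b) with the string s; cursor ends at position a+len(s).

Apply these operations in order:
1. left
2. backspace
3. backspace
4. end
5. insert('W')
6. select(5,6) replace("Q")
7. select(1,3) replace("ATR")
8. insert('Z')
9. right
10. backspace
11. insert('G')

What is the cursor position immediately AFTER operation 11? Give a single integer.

After op 1 (left): buf='RAEFB' cursor=0
After op 2 (backspace): buf='RAEFB' cursor=0
After op 3 (backspace): buf='RAEFB' cursor=0
After op 4 (end): buf='RAEFB' cursor=5
After op 5 (insert('W')): buf='RAEFBW' cursor=6
After op 6 (select(5,6) replace("Q")): buf='RAEFBQ' cursor=6
After op 7 (select(1,3) replace("ATR")): buf='RATRFBQ' cursor=4
After op 8 (insert('Z')): buf='RATRZFBQ' cursor=5
After op 9 (right): buf='RATRZFBQ' cursor=6
After op 10 (backspace): buf='RATRZBQ' cursor=5
After op 11 (insert('G')): buf='RATRZGBQ' cursor=6

Answer: 6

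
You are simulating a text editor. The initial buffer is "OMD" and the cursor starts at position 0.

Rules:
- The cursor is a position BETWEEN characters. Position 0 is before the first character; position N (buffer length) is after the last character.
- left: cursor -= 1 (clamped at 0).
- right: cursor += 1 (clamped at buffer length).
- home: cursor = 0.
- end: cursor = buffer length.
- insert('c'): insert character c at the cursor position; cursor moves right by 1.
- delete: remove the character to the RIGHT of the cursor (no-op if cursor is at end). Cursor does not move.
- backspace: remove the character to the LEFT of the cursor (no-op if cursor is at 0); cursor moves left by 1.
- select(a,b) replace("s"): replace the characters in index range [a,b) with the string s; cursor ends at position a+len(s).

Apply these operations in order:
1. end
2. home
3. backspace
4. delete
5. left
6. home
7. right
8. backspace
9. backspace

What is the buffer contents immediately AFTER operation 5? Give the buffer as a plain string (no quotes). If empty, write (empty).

Answer: MD

Derivation:
After op 1 (end): buf='OMD' cursor=3
After op 2 (home): buf='OMD' cursor=0
After op 3 (backspace): buf='OMD' cursor=0
After op 4 (delete): buf='MD' cursor=0
After op 5 (left): buf='MD' cursor=0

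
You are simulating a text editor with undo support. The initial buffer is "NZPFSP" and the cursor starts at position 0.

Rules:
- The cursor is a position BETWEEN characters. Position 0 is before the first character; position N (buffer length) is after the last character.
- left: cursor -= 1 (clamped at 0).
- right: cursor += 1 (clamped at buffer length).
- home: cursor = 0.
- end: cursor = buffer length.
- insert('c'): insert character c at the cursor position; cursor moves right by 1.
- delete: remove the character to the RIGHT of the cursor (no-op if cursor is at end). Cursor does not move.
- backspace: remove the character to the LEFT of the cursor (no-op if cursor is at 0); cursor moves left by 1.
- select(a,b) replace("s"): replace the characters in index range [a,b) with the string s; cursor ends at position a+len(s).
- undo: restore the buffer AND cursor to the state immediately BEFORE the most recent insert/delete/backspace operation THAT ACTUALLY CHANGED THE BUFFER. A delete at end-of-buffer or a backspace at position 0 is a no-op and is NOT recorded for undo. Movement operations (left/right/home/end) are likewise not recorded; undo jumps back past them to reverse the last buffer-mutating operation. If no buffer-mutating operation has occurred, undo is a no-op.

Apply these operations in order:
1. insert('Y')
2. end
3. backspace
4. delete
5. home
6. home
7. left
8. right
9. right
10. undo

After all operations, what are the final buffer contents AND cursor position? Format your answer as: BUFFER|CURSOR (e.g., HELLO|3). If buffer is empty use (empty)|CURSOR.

Answer: YNZPFSP|7

Derivation:
After op 1 (insert('Y')): buf='YNZPFSP' cursor=1
After op 2 (end): buf='YNZPFSP' cursor=7
After op 3 (backspace): buf='YNZPFS' cursor=6
After op 4 (delete): buf='YNZPFS' cursor=6
After op 5 (home): buf='YNZPFS' cursor=0
After op 6 (home): buf='YNZPFS' cursor=0
After op 7 (left): buf='YNZPFS' cursor=0
After op 8 (right): buf='YNZPFS' cursor=1
After op 9 (right): buf='YNZPFS' cursor=2
After op 10 (undo): buf='YNZPFSP' cursor=7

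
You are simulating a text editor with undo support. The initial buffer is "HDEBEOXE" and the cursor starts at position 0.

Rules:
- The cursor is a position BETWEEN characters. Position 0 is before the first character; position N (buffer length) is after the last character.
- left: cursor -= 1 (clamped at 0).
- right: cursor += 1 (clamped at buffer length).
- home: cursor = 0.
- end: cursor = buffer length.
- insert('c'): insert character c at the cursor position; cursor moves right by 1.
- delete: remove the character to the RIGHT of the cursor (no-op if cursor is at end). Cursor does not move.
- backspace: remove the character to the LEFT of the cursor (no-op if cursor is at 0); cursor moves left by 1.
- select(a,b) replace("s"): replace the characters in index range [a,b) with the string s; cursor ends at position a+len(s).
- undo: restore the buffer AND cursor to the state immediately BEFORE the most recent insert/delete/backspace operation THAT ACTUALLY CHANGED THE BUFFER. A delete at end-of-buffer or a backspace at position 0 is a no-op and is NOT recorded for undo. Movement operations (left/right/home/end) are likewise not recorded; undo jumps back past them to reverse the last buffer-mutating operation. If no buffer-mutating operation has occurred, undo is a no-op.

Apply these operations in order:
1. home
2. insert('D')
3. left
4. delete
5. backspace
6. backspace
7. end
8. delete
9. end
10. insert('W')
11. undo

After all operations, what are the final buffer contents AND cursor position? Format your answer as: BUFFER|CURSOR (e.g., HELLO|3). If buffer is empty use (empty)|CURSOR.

Answer: HDEBEOXE|8

Derivation:
After op 1 (home): buf='HDEBEOXE' cursor=0
After op 2 (insert('D')): buf='DHDEBEOXE' cursor=1
After op 3 (left): buf='DHDEBEOXE' cursor=0
After op 4 (delete): buf='HDEBEOXE' cursor=0
After op 5 (backspace): buf='HDEBEOXE' cursor=0
After op 6 (backspace): buf='HDEBEOXE' cursor=0
After op 7 (end): buf='HDEBEOXE' cursor=8
After op 8 (delete): buf='HDEBEOXE' cursor=8
After op 9 (end): buf='HDEBEOXE' cursor=8
After op 10 (insert('W')): buf='HDEBEOXEW' cursor=9
After op 11 (undo): buf='HDEBEOXE' cursor=8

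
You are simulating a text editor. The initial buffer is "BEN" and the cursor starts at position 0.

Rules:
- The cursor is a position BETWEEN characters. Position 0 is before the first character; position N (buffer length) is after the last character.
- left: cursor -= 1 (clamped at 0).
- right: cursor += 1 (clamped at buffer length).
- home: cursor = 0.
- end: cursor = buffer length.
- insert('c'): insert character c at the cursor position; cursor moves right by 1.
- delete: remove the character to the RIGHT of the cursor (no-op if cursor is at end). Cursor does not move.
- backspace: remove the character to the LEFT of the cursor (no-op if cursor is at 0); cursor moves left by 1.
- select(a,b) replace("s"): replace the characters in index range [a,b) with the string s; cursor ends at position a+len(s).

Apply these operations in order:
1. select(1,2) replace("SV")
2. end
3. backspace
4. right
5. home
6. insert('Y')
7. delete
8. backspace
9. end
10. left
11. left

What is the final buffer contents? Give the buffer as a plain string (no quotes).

After op 1 (select(1,2) replace("SV")): buf='BSVN' cursor=3
After op 2 (end): buf='BSVN' cursor=4
After op 3 (backspace): buf='BSV' cursor=3
After op 4 (right): buf='BSV' cursor=3
After op 5 (home): buf='BSV' cursor=0
After op 6 (insert('Y')): buf='YBSV' cursor=1
After op 7 (delete): buf='YSV' cursor=1
After op 8 (backspace): buf='SV' cursor=0
After op 9 (end): buf='SV' cursor=2
After op 10 (left): buf='SV' cursor=1
After op 11 (left): buf='SV' cursor=0

Answer: SV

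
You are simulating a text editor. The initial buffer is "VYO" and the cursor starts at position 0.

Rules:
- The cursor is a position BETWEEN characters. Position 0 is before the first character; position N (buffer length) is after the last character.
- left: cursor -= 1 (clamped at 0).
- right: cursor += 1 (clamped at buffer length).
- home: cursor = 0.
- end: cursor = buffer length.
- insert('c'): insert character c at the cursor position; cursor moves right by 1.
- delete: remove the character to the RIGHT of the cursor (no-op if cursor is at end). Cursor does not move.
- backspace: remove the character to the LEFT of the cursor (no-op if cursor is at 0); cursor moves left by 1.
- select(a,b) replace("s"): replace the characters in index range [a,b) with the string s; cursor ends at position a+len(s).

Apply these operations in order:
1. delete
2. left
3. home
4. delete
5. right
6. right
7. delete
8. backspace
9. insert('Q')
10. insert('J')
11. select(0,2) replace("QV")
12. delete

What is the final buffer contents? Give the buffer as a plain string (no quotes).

After op 1 (delete): buf='YO' cursor=0
After op 2 (left): buf='YO' cursor=0
After op 3 (home): buf='YO' cursor=0
After op 4 (delete): buf='O' cursor=0
After op 5 (right): buf='O' cursor=1
After op 6 (right): buf='O' cursor=1
After op 7 (delete): buf='O' cursor=1
After op 8 (backspace): buf='(empty)' cursor=0
After op 9 (insert('Q')): buf='Q' cursor=1
After op 10 (insert('J')): buf='QJ' cursor=2
After op 11 (select(0,2) replace("QV")): buf='QV' cursor=2
After op 12 (delete): buf='QV' cursor=2

Answer: QV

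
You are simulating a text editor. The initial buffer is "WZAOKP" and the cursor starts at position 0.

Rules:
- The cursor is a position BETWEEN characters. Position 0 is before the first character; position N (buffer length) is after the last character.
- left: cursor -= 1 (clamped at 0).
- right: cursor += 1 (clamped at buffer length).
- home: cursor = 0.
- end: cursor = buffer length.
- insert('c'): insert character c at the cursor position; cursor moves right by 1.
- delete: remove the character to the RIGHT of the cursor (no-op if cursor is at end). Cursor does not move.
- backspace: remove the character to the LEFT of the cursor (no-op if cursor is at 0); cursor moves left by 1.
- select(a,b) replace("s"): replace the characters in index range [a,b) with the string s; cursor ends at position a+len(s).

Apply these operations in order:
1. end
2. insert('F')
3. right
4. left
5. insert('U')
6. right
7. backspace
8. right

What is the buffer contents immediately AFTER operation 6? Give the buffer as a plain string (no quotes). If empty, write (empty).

After op 1 (end): buf='WZAOKP' cursor=6
After op 2 (insert('F')): buf='WZAOKPF' cursor=7
After op 3 (right): buf='WZAOKPF' cursor=7
After op 4 (left): buf='WZAOKPF' cursor=6
After op 5 (insert('U')): buf='WZAOKPUF' cursor=7
After op 6 (right): buf='WZAOKPUF' cursor=8

Answer: WZAOKPUF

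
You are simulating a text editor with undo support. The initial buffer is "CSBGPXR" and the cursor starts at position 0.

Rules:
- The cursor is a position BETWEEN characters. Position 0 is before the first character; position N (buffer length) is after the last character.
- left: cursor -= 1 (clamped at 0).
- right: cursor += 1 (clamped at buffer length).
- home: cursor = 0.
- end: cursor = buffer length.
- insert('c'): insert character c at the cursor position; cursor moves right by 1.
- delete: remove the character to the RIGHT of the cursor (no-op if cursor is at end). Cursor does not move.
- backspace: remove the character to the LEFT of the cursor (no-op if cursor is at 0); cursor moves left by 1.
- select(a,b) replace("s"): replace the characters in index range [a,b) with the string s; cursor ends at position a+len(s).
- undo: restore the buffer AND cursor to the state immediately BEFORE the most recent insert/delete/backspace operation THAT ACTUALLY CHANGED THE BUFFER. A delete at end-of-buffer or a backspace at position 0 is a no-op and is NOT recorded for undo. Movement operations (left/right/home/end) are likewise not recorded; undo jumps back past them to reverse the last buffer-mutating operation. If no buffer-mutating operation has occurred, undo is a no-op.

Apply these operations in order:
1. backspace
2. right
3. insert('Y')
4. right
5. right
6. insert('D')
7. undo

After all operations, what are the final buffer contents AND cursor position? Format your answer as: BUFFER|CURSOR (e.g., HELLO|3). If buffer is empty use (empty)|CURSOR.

Answer: CYSBGPXR|4

Derivation:
After op 1 (backspace): buf='CSBGPXR' cursor=0
After op 2 (right): buf='CSBGPXR' cursor=1
After op 3 (insert('Y')): buf='CYSBGPXR' cursor=2
After op 4 (right): buf='CYSBGPXR' cursor=3
After op 5 (right): buf='CYSBGPXR' cursor=4
After op 6 (insert('D')): buf='CYSBDGPXR' cursor=5
After op 7 (undo): buf='CYSBGPXR' cursor=4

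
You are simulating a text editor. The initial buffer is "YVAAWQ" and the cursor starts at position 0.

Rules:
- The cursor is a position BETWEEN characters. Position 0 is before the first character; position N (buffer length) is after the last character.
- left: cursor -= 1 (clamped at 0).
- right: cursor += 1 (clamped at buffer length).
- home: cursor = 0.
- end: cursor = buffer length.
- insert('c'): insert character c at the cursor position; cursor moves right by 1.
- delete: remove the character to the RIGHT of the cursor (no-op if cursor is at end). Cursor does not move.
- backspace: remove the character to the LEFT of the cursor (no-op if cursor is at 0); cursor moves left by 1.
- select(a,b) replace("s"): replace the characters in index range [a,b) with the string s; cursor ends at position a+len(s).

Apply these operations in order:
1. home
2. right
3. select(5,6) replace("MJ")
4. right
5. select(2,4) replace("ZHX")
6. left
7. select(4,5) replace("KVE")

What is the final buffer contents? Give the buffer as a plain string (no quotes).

Answer: YVZHKVEWMJ

Derivation:
After op 1 (home): buf='YVAAWQ' cursor=0
After op 2 (right): buf='YVAAWQ' cursor=1
After op 3 (select(5,6) replace("MJ")): buf='YVAAWMJ' cursor=7
After op 4 (right): buf='YVAAWMJ' cursor=7
After op 5 (select(2,4) replace("ZHX")): buf='YVZHXWMJ' cursor=5
After op 6 (left): buf='YVZHXWMJ' cursor=4
After op 7 (select(4,5) replace("KVE")): buf='YVZHKVEWMJ' cursor=7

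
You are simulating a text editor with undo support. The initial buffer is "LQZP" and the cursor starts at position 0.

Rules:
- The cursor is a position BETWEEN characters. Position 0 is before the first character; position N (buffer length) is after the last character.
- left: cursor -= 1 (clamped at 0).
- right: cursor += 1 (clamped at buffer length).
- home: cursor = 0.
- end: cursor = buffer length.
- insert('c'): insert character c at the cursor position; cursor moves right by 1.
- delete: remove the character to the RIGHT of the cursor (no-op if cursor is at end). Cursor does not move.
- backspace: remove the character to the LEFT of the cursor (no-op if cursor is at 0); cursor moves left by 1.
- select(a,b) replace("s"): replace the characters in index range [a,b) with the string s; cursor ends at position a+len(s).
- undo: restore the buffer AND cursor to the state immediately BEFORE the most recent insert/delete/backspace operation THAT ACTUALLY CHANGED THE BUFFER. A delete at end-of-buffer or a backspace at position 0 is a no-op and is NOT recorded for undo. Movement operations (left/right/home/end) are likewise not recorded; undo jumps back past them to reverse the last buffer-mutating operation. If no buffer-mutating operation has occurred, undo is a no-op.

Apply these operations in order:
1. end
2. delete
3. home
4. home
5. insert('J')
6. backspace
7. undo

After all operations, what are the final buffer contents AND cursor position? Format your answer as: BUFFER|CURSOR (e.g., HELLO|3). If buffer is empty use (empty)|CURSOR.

Answer: JLQZP|1

Derivation:
After op 1 (end): buf='LQZP' cursor=4
After op 2 (delete): buf='LQZP' cursor=4
After op 3 (home): buf='LQZP' cursor=0
After op 4 (home): buf='LQZP' cursor=0
After op 5 (insert('J')): buf='JLQZP' cursor=1
After op 6 (backspace): buf='LQZP' cursor=0
After op 7 (undo): buf='JLQZP' cursor=1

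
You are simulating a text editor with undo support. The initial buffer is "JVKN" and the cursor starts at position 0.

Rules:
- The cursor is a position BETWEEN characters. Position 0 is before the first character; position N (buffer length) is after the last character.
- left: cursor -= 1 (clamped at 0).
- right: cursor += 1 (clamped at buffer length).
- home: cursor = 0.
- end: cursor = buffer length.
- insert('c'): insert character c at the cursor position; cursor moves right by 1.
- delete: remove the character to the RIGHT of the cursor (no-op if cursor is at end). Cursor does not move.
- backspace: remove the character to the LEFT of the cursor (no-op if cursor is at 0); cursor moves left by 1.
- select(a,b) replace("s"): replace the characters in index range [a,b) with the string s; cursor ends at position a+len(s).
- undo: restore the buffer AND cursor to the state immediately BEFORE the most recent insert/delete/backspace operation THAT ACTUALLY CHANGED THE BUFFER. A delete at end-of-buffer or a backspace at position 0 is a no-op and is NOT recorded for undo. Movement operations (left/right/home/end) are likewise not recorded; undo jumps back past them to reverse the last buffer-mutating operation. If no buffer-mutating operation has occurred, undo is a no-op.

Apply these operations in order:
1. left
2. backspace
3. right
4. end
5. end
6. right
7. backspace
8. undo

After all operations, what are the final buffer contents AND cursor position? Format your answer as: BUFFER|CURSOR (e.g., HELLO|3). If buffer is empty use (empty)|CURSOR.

Answer: JVKN|4

Derivation:
After op 1 (left): buf='JVKN' cursor=0
After op 2 (backspace): buf='JVKN' cursor=0
After op 3 (right): buf='JVKN' cursor=1
After op 4 (end): buf='JVKN' cursor=4
After op 5 (end): buf='JVKN' cursor=4
After op 6 (right): buf='JVKN' cursor=4
After op 7 (backspace): buf='JVK' cursor=3
After op 8 (undo): buf='JVKN' cursor=4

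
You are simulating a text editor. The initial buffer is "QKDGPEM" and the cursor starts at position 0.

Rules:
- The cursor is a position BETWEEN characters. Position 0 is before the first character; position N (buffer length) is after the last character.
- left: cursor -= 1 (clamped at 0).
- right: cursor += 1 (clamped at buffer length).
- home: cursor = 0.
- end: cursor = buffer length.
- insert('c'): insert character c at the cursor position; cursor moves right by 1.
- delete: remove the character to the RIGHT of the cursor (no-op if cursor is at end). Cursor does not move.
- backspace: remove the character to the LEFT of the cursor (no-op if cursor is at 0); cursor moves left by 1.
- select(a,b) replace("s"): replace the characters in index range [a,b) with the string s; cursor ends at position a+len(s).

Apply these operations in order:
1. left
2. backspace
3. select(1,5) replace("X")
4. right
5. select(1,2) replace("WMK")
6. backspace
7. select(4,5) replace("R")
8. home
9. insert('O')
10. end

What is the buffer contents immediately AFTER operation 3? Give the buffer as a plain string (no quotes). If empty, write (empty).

After op 1 (left): buf='QKDGPEM' cursor=0
After op 2 (backspace): buf='QKDGPEM' cursor=0
After op 3 (select(1,5) replace("X")): buf='QXEM' cursor=2

Answer: QXEM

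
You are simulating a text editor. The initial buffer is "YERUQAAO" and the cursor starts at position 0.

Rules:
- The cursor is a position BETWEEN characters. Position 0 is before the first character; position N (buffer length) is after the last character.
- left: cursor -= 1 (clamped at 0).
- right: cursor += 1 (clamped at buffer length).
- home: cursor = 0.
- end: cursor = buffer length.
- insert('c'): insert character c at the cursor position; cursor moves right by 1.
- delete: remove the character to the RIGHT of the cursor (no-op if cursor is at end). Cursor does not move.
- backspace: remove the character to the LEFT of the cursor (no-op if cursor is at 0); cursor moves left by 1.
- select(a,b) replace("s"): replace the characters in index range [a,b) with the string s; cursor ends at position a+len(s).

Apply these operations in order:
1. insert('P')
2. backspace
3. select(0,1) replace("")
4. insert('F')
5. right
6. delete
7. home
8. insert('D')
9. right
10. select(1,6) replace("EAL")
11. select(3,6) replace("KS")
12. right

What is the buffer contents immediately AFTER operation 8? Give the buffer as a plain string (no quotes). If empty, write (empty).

Answer: DFEUQAAO

Derivation:
After op 1 (insert('P')): buf='PYERUQAAO' cursor=1
After op 2 (backspace): buf='YERUQAAO' cursor=0
After op 3 (select(0,1) replace("")): buf='ERUQAAO' cursor=0
After op 4 (insert('F')): buf='FERUQAAO' cursor=1
After op 5 (right): buf='FERUQAAO' cursor=2
After op 6 (delete): buf='FEUQAAO' cursor=2
After op 7 (home): buf='FEUQAAO' cursor=0
After op 8 (insert('D')): buf='DFEUQAAO' cursor=1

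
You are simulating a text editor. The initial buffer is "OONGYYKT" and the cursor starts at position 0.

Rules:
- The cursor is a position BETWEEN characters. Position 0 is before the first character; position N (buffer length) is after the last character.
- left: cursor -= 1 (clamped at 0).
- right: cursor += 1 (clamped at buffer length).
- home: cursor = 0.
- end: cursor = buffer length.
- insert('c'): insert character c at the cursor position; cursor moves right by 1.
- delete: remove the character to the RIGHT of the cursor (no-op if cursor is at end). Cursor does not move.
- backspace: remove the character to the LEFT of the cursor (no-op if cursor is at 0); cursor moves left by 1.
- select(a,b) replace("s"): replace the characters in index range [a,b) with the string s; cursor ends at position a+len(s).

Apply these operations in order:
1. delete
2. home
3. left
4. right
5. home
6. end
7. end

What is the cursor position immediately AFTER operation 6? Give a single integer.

After op 1 (delete): buf='ONGYYKT' cursor=0
After op 2 (home): buf='ONGYYKT' cursor=0
After op 3 (left): buf='ONGYYKT' cursor=0
After op 4 (right): buf='ONGYYKT' cursor=1
After op 5 (home): buf='ONGYYKT' cursor=0
After op 6 (end): buf='ONGYYKT' cursor=7

Answer: 7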